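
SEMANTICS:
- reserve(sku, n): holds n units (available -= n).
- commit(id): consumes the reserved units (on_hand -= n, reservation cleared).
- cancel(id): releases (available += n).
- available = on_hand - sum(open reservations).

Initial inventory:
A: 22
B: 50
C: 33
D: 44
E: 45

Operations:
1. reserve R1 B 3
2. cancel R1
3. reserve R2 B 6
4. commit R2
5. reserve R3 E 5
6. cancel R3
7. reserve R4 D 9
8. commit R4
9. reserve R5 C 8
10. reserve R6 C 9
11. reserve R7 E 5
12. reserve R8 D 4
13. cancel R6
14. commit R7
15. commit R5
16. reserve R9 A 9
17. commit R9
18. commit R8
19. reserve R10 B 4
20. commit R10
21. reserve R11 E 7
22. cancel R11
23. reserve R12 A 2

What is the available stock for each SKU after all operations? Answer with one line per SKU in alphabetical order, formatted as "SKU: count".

Step 1: reserve R1 B 3 -> on_hand[A=22 B=50 C=33 D=44 E=45] avail[A=22 B=47 C=33 D=44 E=45] open={R1}
Step 2: cancel R1 -> on_hand[A=22 B=50 C=33 D=44 E=45] avail[A=22 B=50 C=33 D=44 E=45] open={}
Step 3: reserve R2 B 6 -> on_hand[A=22 B=50 C=33 D=44 E=45] avail[A=22 B=44 C=33 D=44 E=45] open={R2}
Step 4: commit R2 -> on_hand[A=22 B=44 C=33 D=44 E=45] avail[A=22 B=44 C=33 D=44 E=45] open={}
Step 5: reserve R3 E 5 -> on_hand[A=22 B=44 C=33 D=44 E=45] avail[A=22 B=44 C=33 D=44 E=40] open={R3}
Step 6: cancel R3 -> on_hand[A=22 B=44 C=33 D=44 E=45] avail[A=22 B=44 C=33 D=44 E=45] open={}
Step 7: reserve R4 D 9 -> on_hand[A=22 B=44 C=33 D=44 E=45] avail[A=22 B=44 C=33 D=35 E=45] open={R4}
Step 8: commit R4 -> on_hand[A=22 B=44 C=33 D=35 E=45] avail[A=22 B=44 C=33 D=35 E=45] open={}
Step 9: reserve R5 C 8 -> on_hand[A=22 B=44 C=33 D=35 E=45] avail[A=22 B=44 C=25 D=35 E=45] open={R5}
Step 10: reserve R6 C 9 -> on_hand[A=22 B=44 C=33 D=35 E=45] avail[A=22 B=44 C=16 D=35 E=45] open={R5,R6}
Step 11: reserve R7 E 5 -> on_hand[A=22 B=44 C=33 D=35 E=45] avail[A=22 B=44 C=16 D=35 E=40] open={R5,R6,R7}
Step 12: reserve R8 D 4 -> on_hand[A=22 B=44 C=33 D=35 E=45] avail[A=22 B=44 C=16 D=31 E=40] open={R5,R6,R7,R8}
Step 13: cancel R6 -> on_hand[A=22 B=44 C=33 D=35 E=45] avail[A=22 B=44 C=25 D=31 E=40] open={R5,R7,R8}
Step 14: commit R7 -> on_hand[A=22 B=44 C=33 D=35 E=40] avail[A=22 B=44 C=25 D=31 E=40] open={R5,R8}
Step 15: commit R5 -> on_hand[A=22 B=44 C=25 D=35 E=40] avail[A=22 B=44 C=25 D=31 E=40] open={R8}
Step 16: reserve R9 A 9 -> on_hand[A=22 B=44 C=25 D=35 E=40] avail[A=13 B=44 C=25 D=31 E=40] open={R8,R9}
Step 17: commit R9 -> on_hand[A=13 B=44 C=25 D=35 E=40] avail[A=13 B=44 C=25 D=31 E=40] open={R8}
Step 18: commit R8 -> on_hand[A=13 B=44 C=25 D=31 E=40] avail[A=13 B=44 C=25 D=31 E=40] open={}
Step 19: reserve R10 B 4 -> on_hand[A=13 B=44 C=25 D=31 E=40] avail[A=13 B=40 C=25 D=31 E=40] open={R10}
Step 20: commit R10 -> on_hand[A=13 B=40 C=25 D=31 E=40] avail[A=13 B=40 C=25 D=31 E=40] open={}
Step 21: reserve R11 E 7 -> on_hand[A=13 B=40 C=25 D=31 E=40] avail[A=13 B=40 C=25 D=31 E=33] open={R11}
Step 22: cancel R11 -> on_hand[A=13 B=40 C=25 D=31 E=40] avail[A=13 B=40 C=25 D=31 E=40] open={}
Step 23: reserve R12 A 2 -> on_hand[A=13 B=40 C=25 D=31 E=40] avail[A=11 B=40 C=25 D=31 E=40] open={R12}

Answer: A: 11
B: 40
C: 25
D: 31
E: 40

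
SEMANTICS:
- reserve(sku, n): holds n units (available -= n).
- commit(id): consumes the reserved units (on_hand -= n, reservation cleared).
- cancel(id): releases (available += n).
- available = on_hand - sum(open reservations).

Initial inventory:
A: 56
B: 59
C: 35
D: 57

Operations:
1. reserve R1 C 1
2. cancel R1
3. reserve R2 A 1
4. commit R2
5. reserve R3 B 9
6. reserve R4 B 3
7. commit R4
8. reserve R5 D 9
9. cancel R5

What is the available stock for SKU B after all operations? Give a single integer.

Answer: 47

Derivation:
Step 1: reserve R1 C 1 -> on_hand[A=56 B=59 C=35 D=57] avail[A=56 B=59 C=34 D=57] open={R1}
Step 2: cancel R1 -> on_hand[A=56 B=59 C=35 D=57] avail[A=56 B=59 C=35 D=57] open={}
Step 3: reserve R2 A 1 -> on_hand[A=56 B=59 C=35 D=57] avail[A=55 B=59 C=35 D=57] open={R2}
Step 4: commit R2 -> on_hand[A=55 B=59 C=35 D=57] avail[A=55 B=59 C=35 D=57] open={}
Step 5: reserve R3 B 9 -> on_hand[A=55 B=59 C=35 D=57] avail[A=55 B=50 C=35 D=57] open={R3}
Step 6: reserve R4 B 3 -> on_hand[A=55 B=59 C=35 D=57] avail[A=55 B=47 C=35 D=57] open={R3,R4}
Step 7: commit R4 -> on_hand[A=55 B=56 C=35 D=57] avail[A=55 B=47 C=35 D=57] open={R3}
Step 8: reserve R5 D 9 -> on_hand[A=55 B=56 C=35 D=57] avail[A=55 B=47 C=35 D=48] open={R3,R5}
Step 9: cancel R5 -> on_hand[A=55 B=56 C=35 D=57] avail[A=55 B=47 C=35 D=57] open={R3}
Final available[B] = 47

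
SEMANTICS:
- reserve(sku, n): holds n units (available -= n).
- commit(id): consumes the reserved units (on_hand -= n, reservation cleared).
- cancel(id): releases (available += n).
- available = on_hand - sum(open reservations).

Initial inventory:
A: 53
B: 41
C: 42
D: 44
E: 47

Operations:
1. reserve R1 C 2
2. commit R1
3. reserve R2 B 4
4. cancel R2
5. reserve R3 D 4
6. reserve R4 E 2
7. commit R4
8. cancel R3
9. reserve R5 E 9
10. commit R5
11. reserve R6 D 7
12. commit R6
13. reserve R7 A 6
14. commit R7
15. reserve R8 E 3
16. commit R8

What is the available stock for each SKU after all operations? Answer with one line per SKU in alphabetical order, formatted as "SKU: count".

Step 1: reserve R1 C 2 -> on_hand[A=53 B=41 C=42 D=44 E=47] avail[A=53 B=41 C=40 D=44 E=47] open={R1}
Step 2: commit R1 -> on_hand[A=53 B=41 C=40 D=44 E=47] avail[A=53 B=41 C=40 D=44 E=47] open={}
Step 3: reserve R2 B 4 -> on_hand[A=53 B=41 C=40 D=44 E=47] avail[A=53 B=37 C=40 D=44 E=47] open={R2}
Step 4: cancel R2 -> on_hand[A=53 B=41 C=40 D=44 E=47] avail[A=53 B=41 C=40 D=44 E=47] open={}
Step 5: reserve R3 D 4 -> on_hand[A=53 B=41 C=40 D=44 E=47] avail[A=53 B=41 C=40 D=40 E=47] open={R3}
Step 6: reserve R4 E 2 -> on_hand[A=53 B=41 C=40 D=44 E=47] avail[A=53 B=41 C=40 D=40 E=45] open={R3,R4}
Step 7: commit R4 -> on_hand[A=53 B=41 C=40 D=44 E=45] avail[A=53 B=41 C=40 D=40 E=45] open={R3}
Step 8: cancel R3 -> on_hand[A=53 B=41 C=40 D=44 E=45] avail[A=53 B=41 C=40 D=44 E=45] open={}
Step 9: reserve R5 E 9 -> on_hand[A=53 B=41 C=40 D=44 E=45] avail[A=53 B=41 C=40 D=44 E=36] open={R5}
Step 10: commit R5 -> on_hand[A=53 B=41 C=40 D=44 E=36] avail[A=53 B=41 C=40 D=44 E=36] open={}
Step 11: reserve R6 D 7 -> on_hand[A=53 B=41 C=40 D=44 E=36] avail[A=53 B=41 C=40 D=37 E=36] open={R6}
Step 12: commit R6 -> on_hand[A=53 B=41 C=40 D=37 E=36] avail[A=53 B=41 C=40 D=37 E=36] open={}
Step 13: reserve R7 A 6 -> on_hand[A=53 B=41 C=40 D=37 E=36] avail[A=47 B=41 C=40 D=37 E=36] open={R7}
Step 14: commit R7 -> on_hand[A=47 B=41 C=40 D=37 E=36] avail[A=47 B=41 C=40 D=37 E=36] open={}
Step 15: reserve R8 E 3 -> on_hand[A=47 B=41 C=40 D=37 E=36] avail[A=47 B=41 C=40 D=37 E=33] open={R8}
Step 16: commit R8 -> on_hand[A=47 B=41 C=40 D=37 E=33] avail[A=47 B=41 C=40 D=37 E=33] open={}

Answer: A: 47
B: 41
C: 40
D: 37
E: 33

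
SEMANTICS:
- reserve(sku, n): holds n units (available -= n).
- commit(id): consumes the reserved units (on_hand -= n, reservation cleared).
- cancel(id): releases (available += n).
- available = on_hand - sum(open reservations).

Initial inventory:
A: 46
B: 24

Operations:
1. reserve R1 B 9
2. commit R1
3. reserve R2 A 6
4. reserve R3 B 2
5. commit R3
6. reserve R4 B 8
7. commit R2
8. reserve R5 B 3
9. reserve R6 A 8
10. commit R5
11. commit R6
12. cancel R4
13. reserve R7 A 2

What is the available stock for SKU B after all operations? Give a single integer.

Step 1: reserve R1 B 9 -> on_hand[A=46 B=24] avail[A=46 B=15] open={R1}
Step 2: commit R1 -> on_hand[A=46 B=15] avail[A=46 B=15] open={}
Step 3: reserve R2 A 6 -> on_hand[A=46 B=15] avail[A=40 B=15] open={R2}
Step 4: reserve R3 B 2 -> on_hand[A=46 B=15] avail[A=40 B=13] open={R2,R3}
Step 5: commit R3 -> on_hand[A=46 B=13] avail[A=40 B=13] open={R2}
Step 6: reserve R4 B 8 -> on_hand[A=46 B=13] avail[A=40 B=5] open={R2,R4}
Step 7: commit R2 -> on_hand[A=40 B=13] avail[A=40 B=5] open={R4}
Step 8: reserve R5 B 3 -> on_hand[A=40 B=13] avail[A=40 B=2] open={R4,R5}
Step 9: reserve R6 A 8 -> on_hand[A=40 B=13] avail[A=32 B=2] open={R4,R5,R6}
Step 10: commit R5 -> on_hand[A=40 B=10] avail[A=32 B=2] open={R4,R6}
Step 11: commit R6 -> on_hand[A=32 B=10] avail[A=32 B=2] open={R4}
Step 12: cancel R4 -> on_hand[A=32 B=10] avail[A=32 B=10] open={}
Step 13: reserve R7 A 2 -> on_hand[A=32 B=10] avail[A=30 B=10] open={R7}
Final available[B] = 10

Answer: 10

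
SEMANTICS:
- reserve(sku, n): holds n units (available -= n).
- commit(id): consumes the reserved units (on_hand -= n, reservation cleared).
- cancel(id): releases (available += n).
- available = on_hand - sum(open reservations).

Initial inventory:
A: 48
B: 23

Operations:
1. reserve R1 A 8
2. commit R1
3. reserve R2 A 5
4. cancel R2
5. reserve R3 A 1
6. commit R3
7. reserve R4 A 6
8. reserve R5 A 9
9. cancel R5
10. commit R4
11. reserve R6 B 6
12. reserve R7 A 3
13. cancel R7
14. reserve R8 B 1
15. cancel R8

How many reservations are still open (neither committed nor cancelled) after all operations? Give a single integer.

Step 1: reserve R1 A 8 -> on_hand[A=48 B=23] avail[A=40 B=23] open={R1}
Step 2: commit R1 -> on_hand[A=40 B=23] avail[A=40 B=23] open={}
Step 3: reserve R2 A 5 -> on_hand[A=40 B=23] avail[A=35 B=23] open={R2}
Step 4: cancel R2 -> on_hand[A=40 B=23] avail[A=40 B=23] open={}
Step 5: reserve R3 A 1 -> on_hand[A=40 B=23] avail[A=39 B=23] open={R3}
Step 6: commit R3 -> on_hand[A=39 B=23] avail[A=39 B=23] open={}
Step 7: reserve R4 A 6 -> on_hand[A=39 B=23] avail[A=33 B=23] open={R4}
Step 8: reserve R5 A 9 -> on_hand[A=39 B=23] avail[A=24 B=23] open={R4,R5}
Step 9: cancel R5 -> on_hand[A=39 B=23] avail[A=33 B=23] open={R4}
Step 10: commit R4 -> on_hand[A=33 B=23] avail[A=33 B=23] open={}
Step 11: reserve R6 B 6 -> on_hand[A=33 B=23] avail[A=33 B=17] open={R6}
Step 12: reserve R7 A 3 -> on_hand[A=33 B=23] avail[A=30 B=17] open={R6,R7}
Step 13: cancel R7 -> on_hand[A=33 B=23] avail[A=33 B=17] open={R6}
Step 14: reserve R8 B 1 -> on_hand[A=33 B=23] avail[A=33 B=16] open={R6,R8}
Step 15: cancel R8 -> on_hand[A=33 B=23] avail[A=33 B=17] open={R6}
Open reservations: ['R6'] -> 1

Answer: 1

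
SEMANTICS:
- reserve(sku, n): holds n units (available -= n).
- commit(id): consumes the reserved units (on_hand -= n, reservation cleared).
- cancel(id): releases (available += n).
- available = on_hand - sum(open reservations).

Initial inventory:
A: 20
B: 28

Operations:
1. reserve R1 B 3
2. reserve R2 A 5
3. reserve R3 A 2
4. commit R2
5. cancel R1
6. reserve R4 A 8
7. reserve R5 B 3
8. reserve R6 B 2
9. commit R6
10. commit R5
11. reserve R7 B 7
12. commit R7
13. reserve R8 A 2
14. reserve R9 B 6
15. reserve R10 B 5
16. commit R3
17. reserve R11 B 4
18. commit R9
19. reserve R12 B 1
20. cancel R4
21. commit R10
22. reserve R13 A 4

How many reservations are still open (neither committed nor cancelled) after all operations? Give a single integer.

Step 1: reserve R1 B 3 -> on_hand[A=20 B=28] avail[A=20 B=25] open={R1}
Step 2: reserve R2 A 5 -> on_hand[A=20 B=28] avail[A=15 B=25] open={R1,R2}
Step 3: reserve R3 A 2 -> on_hand[A=20 B=28] avail[A=13 B=25] open={R1,R2,R3}
Step 4: commit R2 -> on_hand[A=15 B=28] avail[A=13 B=25] open={R1,R3}
Step 5: cancel R1 -> on_hand[A=15 B=28] avail[A=13 B=28] open={R3}
Step 6: reserve R4 A 8 -> on_hand[A=15 B=28] avail[A=5 B=28] open={R3,R4}
Step 7: reserve R5 B 3 -> on_hand[A=15 B=28] avail[A=5 B=25] open={R3,R4,R5}
Step 8: reserve R6 B 2 -> on_hand[A=15 B=28] avail[A=5 B=23] open={R3,R4,R5,R6}
Step 9: commit R6 -> on_hand[A=15 B=26] avail[A=5 B=23] open={R3,R4,R5}
Step 10: commit R5 -> on_hand[A=15 B=23] avail[A=5 B=23] open={R3,R4}
Step 11: reserve R7 B 7 -> on_hand[A=15 B=23] avail[A=5 B=16] open={R3,R4,R7}
Step 12: commit R7 -> on_hand[A=15 B=16] avail[A=5 B=16] open={R3,R4}
Step 13: reserve R8 A 2 -> on_hand[A=15 B=16] avail[A=3 B=16] open={R3,R4,R8}
Step 14: reserve R9 B 6 -> on_hand[A=15 B=16] avail[A=3 B=10] open={R3,R4,R8,R9}
Step 15: reserve R10 B 5 -> on_hand[A=15 B=16] avail[A=3 B=5] open={R10,R3,R4,R8,R9}
Step 16: commit R3 -> on_hand[A=13 B=16] avail[A=3 B=5] open={R10,R4,R8,R9}
Step 17: reserve R11 B 4 -> on_hand[A=13 B=16] avail[A=3 B=1] open={R10,R11,R4,R8,R9}
Step 18: commit R9 -> on_hand[A=13 B=10] avail[A=3 B=1] open={R10,R11,R4,R8}
Step 19: reserve R12 B 1 -> on_hand[A=13 B=10] avail[A=3 B=0] open={R10,R11,R12,R4,R8}
Step 20: cancel R4 -> on_hand[A=13 B=10] avail[A=11 B=0] open={R10,R11,R12,R8}
Step 21: commit R10 -> on_hand[A=13 B=5] avail[A=11 B=0] open={R11,R12,R8}
Step 22: reserve R13 A 4 -> on_hand[A=13 B=5] avail[A=7 B=0] open={R11,R12,R13,R8}
Open reservations: ['R11', 'R12', 'R13', 'R8'] -> 4

Answer: 4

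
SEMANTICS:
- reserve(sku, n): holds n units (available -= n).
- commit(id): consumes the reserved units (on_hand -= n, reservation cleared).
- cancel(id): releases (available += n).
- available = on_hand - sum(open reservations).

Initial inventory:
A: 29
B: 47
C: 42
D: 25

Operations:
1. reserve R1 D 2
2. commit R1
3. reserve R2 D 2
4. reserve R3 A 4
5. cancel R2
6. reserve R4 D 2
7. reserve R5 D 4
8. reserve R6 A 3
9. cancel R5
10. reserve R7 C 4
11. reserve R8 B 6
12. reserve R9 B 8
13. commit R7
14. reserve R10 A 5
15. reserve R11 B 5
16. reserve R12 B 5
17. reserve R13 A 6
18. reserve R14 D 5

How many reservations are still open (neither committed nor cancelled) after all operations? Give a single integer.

Step 1: reserve R1 D 2 -> on_hand[A=29 B=47 C=42 D=25] avail[A=29 B=47 C=42 D=23] open={R1}
Step 2: commit R1 -> on_hand[A=29 B=47 C=42 D=23] avail[A=29 B=47 C=42 D=23] open={}
Step 3: reserve R2 D 2 -> on_hand[A=29 B=47 C=42 D=23] avail[A=29 B=47 C=42 D=21] open={R2}
Step 4: reserve R3 A 4 -> on_hand[A=29 B=47 C=42 D=23] avail[A=25 B=47 C=42 D=21] open={R2,R3}
Step 5: cancel R2 -> on_hand[A=29 B=47 C=42 D=23] avail[A=25 B=47 C=42 D=23] open={R3}
Step 6: reserve R4 D 2 -> on_hand[A=29 B=47 C=42 D=23] avail[A=25 B=47 C=42 D=21] open={R3,R4}
Step 7: reserve R5 D 4 -> on_hand[A=29 B=47 C=42 D=23] avail[A=25 B=47 C=42 D=17] open={R3,R4,R5}
Step 8: reserve R6 A 3 -> on_hand[A=29 B=47 C=42 D=23] avail[A=22 B=47 C=42 D=17] open={R3,R4,R5,R6}
Step 9: cancel R5 -> on_hand[A=29 B=47 C=42 D=23] avail[A=22 B=47 C=42 D=21] open={R3,R4,R6}
Step 10: reserve R7 C 4 -> on_hand[A=29 B=47 C=42 D=23] avail[A=22 B=47 C=38 D=21] open={R3,R4,R6,R7}
Step 11: reserve R8 B 6 -> on_hand[A=29 B=47 C=42 D=23] avail[A=22 B=41 C=38 D=21] open={R3,R4,R6,R7,R8}
Step 12: reserve R9 B 8 -> on_hand[A=29 B=47 C=42 D=23] avail[A=22 B=33 C=38 D=21] open={R3,R4,R6,R7,R8,R9}
Step 13: commit R7 -> on_hand[A=29 B=47 C=38 D=23] avail[A=22 B=33 C=38 D=21] open={R3,R4,R6,R8,R9}
Step 14: reserve R10 A 5 -> on_hand[A=29 B=47 C=38 D=23] avail[A=17 B=33 C=38 D=21] open={R10,R3,R4,R6,R8,R9}
Step 15: reserve R11 B 5 -> on_hand[A=29 B=47 C=38 D=23] avail[A=17 B=28 C=38 D=21] open={R10,R11,R3,R4,R6,R8,R9}
Step 16: reserve R12 B 5 -> on_hand[A=29 B=47 C=38 D=23] avail[A=17 B=23 C=38 D=21] open={R10,R11,R12,R3,R4,R6,R8,R9}
Step 17: reserve R13 A 6 -> on_hand[A=29 B=47 C=38 D=23] avail[A=11 B=23 C=38 D=21] open={R10,R11,R12,R13,R3,R4,R6,R8,R9}
Step 18: reserve R14 D 5 -> on_hand[A=29 B=47 C=38 D=23] avail[A=11 B=23 C=38 D=16] open={R10,R11,R12,R13,R14,R3,R4,R6,R8,R9}
Open reservations: ['R10', 'R11', 'R12', 'R13', 'R14', 'R3', 'R4', 'R6', 'R8', 'R9'] -> 10

Answer: 10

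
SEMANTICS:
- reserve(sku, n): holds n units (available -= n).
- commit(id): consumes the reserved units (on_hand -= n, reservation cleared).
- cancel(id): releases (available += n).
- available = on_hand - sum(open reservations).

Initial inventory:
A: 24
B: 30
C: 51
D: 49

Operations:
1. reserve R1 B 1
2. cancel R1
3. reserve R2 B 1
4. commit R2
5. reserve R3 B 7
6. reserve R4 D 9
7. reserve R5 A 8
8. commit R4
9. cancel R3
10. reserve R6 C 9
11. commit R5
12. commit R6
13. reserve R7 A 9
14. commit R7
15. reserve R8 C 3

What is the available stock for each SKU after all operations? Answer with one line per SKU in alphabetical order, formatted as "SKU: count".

Step 1: reserve R1 B 1 -> on_hand[A=24 B=30 C=51 D=49] avail[A=24 B=29 C=51 D=49] open={R1}
Step 2: cancel R1 -> on_hand[A=24 B=30 C=51 D=49] avail[A=24 B=30 C=51 D=49] open={}
Step 3: reserve R2 B 1 -> on_hand[A=24 B=30 C=51 D=49] avail[A=24 B=29 C=51 D=49] open={R2}
Step 4: commit R2 -> on_hand[A=24 B=29 C=51 D=49] avail[A=24 B=29 C=51 D=49] open={}
Step 5: reserve R3 B 7 -> on_hand[A=24 B=29 C=51 D=49] avail[A=24 B=22 C=51 D=49] open={R3}
Step 6: reserve R4 D 9 -> on_hand[A=24 B=29 C=51 D=49] avail[A=24 B=22 C=51 D=40] open={R3,R4}
Step 7: reserve R5 A 8 -> on_hand[A=24 B=29 C=51 D=49] avail[A=16 B=22 C=51 D=40] open={R3,R4,R5}
Step 8: commit R4 -> on_hand[A=24 B=29 C=51 D=40] avail[A=16 B=22 C=51 D=40] open={R3,R5}
Step 9: cancel R3 -> on_hand[A=24 B=29 C=51 D=40] avail[A=16 B=29 C=51 D=40] open={R5}
Step 10: reserve R6 C 9 -> on_hand[A=24 B=29 C=51 D=40] avail[A=16 B=29 C=42 D=40] open={R5,R6}
Step 11: commit R5 -> on_hand[A=16 B=29 C=51 D=40] avail[A=16 B=29 C=42 D=40] open={R6}
Step 12: commit R6 -> on_hand[A=16 B=29 C=42 D=40] avail[A=16 B=29 C=42 D=40] open={}
Step 13: reserve R7 A 9 -> on_hand[A=16 B=29 C=42 D=40] avail[A=7 B=29 C=42 D=40] open={R7}
Step 14: commit R7 -> on_hand[A=7 B=29 C=42 D=40] avail[A=7 B=29 C=42 D=40] open={}
Step 15: reserve R8 C 3 -> on_hand[A=7 B=29 C=42 D=40] avail[A=7 B=29 C=39 D=40] open={R8}

Answer: A: 7
B: 29
C: 39
D: 40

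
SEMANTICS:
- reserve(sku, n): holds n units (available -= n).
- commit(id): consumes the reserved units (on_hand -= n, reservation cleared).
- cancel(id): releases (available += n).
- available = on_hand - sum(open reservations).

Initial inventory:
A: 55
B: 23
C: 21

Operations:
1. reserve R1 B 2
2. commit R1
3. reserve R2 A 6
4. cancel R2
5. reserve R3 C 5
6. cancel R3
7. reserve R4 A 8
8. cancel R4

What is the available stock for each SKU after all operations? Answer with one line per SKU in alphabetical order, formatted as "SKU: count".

Step 1: reserve R1 B 2 -> on_hand[A=55 B=23 C=21] avail[A=55 B=21 C=21] open={R1}
Step 2: commit R1 -> on_hand[A=55 B=21 C=21] avail[A=55 B=21 C=21] open={}
Step 3: reserve R2 A 6 -> on_hand[A=55 B=21 C=21] avail[A=49 B=21 C=21] open={R2}
Step 4: cancel R2 -> on_hand[A=55 B=21 C=21] avail[A=55 B=21 C=21] open={}
Step 5: reserve R3 C 5 -> on_hand[A=55 B=21 C=21] avail[A=55 B=21 C=16] open={R3}
Step 6: cancel R3 -> on_hand[A=55 B=21 C=21] avail[A=55 B=21 C=21] open={}
Step 7: reserve R4 A 8 -> on_hand[A=55 B=21 C=21] avail[A=47 B=21 C=21] open={R4}
Step 8: cancel R4 -> on_hand[A=55 B=21 C=21] avail[A=55 B=21 C=21] open={}

Answer: A: 55
B: 21
C: 21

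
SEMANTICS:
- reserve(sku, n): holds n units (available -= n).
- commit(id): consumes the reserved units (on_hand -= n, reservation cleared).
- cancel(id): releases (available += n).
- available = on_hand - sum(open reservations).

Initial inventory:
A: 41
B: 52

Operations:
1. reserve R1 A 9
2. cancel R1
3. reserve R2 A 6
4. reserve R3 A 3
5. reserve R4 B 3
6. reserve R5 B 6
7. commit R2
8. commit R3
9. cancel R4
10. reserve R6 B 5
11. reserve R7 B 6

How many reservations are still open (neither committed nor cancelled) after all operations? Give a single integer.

Step 1: reserve R1 A 9 -> on_hand[A=41 B=52] avail[A=32 B=52] open={R1}
Step 2: cancel R1 -> on_hand[A=41 B=52] avail[A=41 B=52] open={}
Step 3: reserve R2 A 6 -> on_hand[A=41 B=52] avail[A=35 B=52] open={R2}
Step 4: reserve R3 A 3 -> on_hand[A=41 B=52] avail[A=32 B=52] open={R2,R3}
Step 5: reserve R4 B 3 -> on_hand[A=41 B=52] avail[A=32 B=49] open={R2,R3,R4}
Step 6: reserve R5 B 6 -> on_hand[A=41 B=52] avail[A=32 B=43] open={R2,R3,R4,R5}
Step 7: commit R2 -> on_hand[A=35 B=52] avail[A=32 B=43] open={R3,R4,R5}
Step 8: commit R3 -> on_hand[A=32 B=52] avail[A=32 B=43] open={R4,R5}
Step 9: cancel R4 -> on_hand[A=32 B=52] avail[A=32 B=46] open={R5}
Step 10: reserve R6 B 5 -> on_hand[A=32 B=52] avail[A=32 B=41] open={R5,R6}
Step 11: reserve R7 B 6 -> on_hand[A=32 B=52] avail[A=32 B=35] open={R5,R6,R7}
Open reservations: ['R5', 'R6', 'R7'] -> 3

Answer: 3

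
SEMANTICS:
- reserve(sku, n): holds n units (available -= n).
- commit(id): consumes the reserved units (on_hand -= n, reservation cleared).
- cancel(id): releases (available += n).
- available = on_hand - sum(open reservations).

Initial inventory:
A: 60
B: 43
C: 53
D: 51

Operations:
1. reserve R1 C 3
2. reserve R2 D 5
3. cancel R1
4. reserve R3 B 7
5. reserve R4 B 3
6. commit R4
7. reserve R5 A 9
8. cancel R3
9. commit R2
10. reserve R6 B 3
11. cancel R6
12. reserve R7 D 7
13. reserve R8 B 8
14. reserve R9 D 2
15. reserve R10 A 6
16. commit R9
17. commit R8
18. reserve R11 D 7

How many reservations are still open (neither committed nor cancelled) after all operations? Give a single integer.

Answer: 4

Derivation:
Step 1: reserve R1 C 3 -> on_hand[A=60 B=43 C=53 D=51] avail[A=60 B=43 C=50 D=51] open={R1}
Step 2: reserve R2 D 5 -> on_hand[A=60 B=43 C=53 D=51] avail[A=60 B=43 C=50 D=46] open={R1,R2}
Step 3: cancel R1 -> on_hand[A=60 B=43 C=53 D=51] avail[A=60 B=43 C=53 D=46] open={R2}
Step 4: reserve R3 B 7 -> on_hand[A=60 B=43 C=53 D=51] avail[A=60 B=36 C=53 D=46] open={R2,R3}
Step 5: reserve R4 B 3 -> on_hand[A=60 B=43 C=53 D=51] avail[A=60 B=33 C=53 D=46] open={R2,R3,R4}
Step 6: commit R4 -> on_hand[A=60 B=40 C=53 D=51] avail[A=60 B=33 C=53 D=46] open={R2,R3}
Step 7: reserve R5 A 9 -> on_hand[A=60 B=40 C=53 D=51] avail[A=51 B=33 C=53 D=46] open={R2,R3,R5}
Step 8: cancel R3 -> on_hand[A=60 B=40 C=53 D=51] avail[A=51 B=40 C=53 D=46] open={R2,R5}
Step 9: commit R2 -> on_hand[A=60 B=40 C=53 D=46] avail[A=51 B=40 C=53 D=46] open={R5}
Step 10: reserve R6 B 3 -> on_hand[A=60 B=40 C=53 D=46] avail[A=51 B=37 C=53 D=46] open={R5,R6}
Step 11: cancel R6 -> on_hand[A=60 B=40 C=53 D=46] avail[A=51 B=40 C=53 D=46] open={R5}
Step 12: reserve R7 D 7 -> on_hand[A=60 B=40 C=53 D=46] avail[A=51 B=40 C=53 D=39] open={R5,R7}
Step 13: reserve R8 B 8 -> on_hand[A=60 B=40 C=53 D=46] avail[A=51 B=32 C=53 D=39] open={R5,R7,R8}
Step 14: reserve R9 D 2 -> on_hand[A=60 B=40 C=53 D=46] avail[A=51 B=32 C=53 D=37] open={R5,R7,R8,R9}
Step 15: reserve R10 A 6 -> on_hand[A=60 B=40 C=53 D=46] avail[A=45 B=32 C=53 D=37] open={R10,R5,R7,R8,R9}
Step 16: commit R9 -> on_hand[A=60 B=40 C=53 D=44] avail[A=45 B=32 C=53 D=37] open={R10,R5,R7,R8}
Step 17: commit R8 -> on_hand[A=60 B=32 C=53 D=44] avail[A=45 B=32 C=53 D=37] open={R10,R5,R7}
Step 18: reserve R11 D 7 -> on_hand[A=60 B=32 C=53 D=44] avail[A=45 B=32 C=53 D=30] open={R10,R11,R5,R7}
Open reservations: ['R10', 'R11', 'R5', 'R7'] -> 4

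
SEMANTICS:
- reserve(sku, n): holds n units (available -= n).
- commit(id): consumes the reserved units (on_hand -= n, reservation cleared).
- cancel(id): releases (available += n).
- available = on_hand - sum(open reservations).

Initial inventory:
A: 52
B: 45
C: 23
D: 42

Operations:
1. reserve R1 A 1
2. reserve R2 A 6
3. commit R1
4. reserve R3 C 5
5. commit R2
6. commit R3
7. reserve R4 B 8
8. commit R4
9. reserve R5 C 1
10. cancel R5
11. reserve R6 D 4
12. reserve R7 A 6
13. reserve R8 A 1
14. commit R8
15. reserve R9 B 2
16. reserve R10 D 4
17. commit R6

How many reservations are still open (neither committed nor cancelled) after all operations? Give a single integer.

Answer: 3

Derivation:
Step 1: reserve R1 A 1 -> on_hand[A=52 B=45 C=23 D=42] avail[A=51 B=45 C=23 D=42] open={R1}
Step 2: reserve R2 A 6 -> on_hand[A=52 B=45 C=23 D=42] avail[A=45 B=45 C=23 D=42] open={R1,R2}
Step 3: commit R1 -> on_hand[A=51 B=45 C=23 D=42] avail[A=45 B=45 C=23 D=42] open={R2}
Step 4: reserve R3 C 5 -> on_hand[A=51 B=45 C=23 D=42] avail[A=45 B=45 C=18 D=42] open={R2,R3}
Step 5: commit R2 -> on_hand[A=45 B=45 C=23 D=42] avail[A=45 B=45 C=18 D=42] open={R3}
Step 6: commit R3 -> on_hand[A=45 B=45 C=18 D=42] avail[A=45 B=45 C=18 D=42] open={}
Step 7: reserve R4 B 8 -> on_hand[A=45 B=45 C=18 D=42] avail[A=45 B=37 C=18 D=42] open={R4}
Step 8: commit R4 -> on_hand[A=45 B=37 C=18 D=42] avail[A=45 B=37 C=18 D=42] open={}
Step 9: reserve R5 C 1 -> on_hand[A=45 B=37 C=18 D=42] avail[A=45 B=37 C=17 D=42] open={R5}
Step 10: cancel R5 -> on_hand[A=45 B=37 C=18 D=42] avail[A=45 B=37 C=18 D=42] open={}
Step 11: reserve R6 D 4 -> on_hand[A=45 B=37 C=18 D=42] avail[A=45 B=37 C=18 D=38] open={R6}
Step 12: reserve R7 A 6 -> on_hand[A=45 B=37 C=18 D=42] avail[A=39 B=37 C=18 D=38] open={R6,R7}
Step 13: reserve R8 A 1 -> on_hand[A=45 B=37 C=18 D=42] avail[A=38 B=37 C=18 D=38] open={R6,R7,R8}
Step 14: commit R8 -> on_hand[A=44 B=37 C=18 D=42] avail[A=38 B=37 C=18 D=38] open={R6,R7}
Step 15: reserve R9 B 2 -> on_hand[A=44 B=37 C=18 D=42] avail[A=38 B=35 C=18 D=38] open={R6,R7,R9}
Step 16: reserve R10 D 4 -> on_hand[A=44 B=37 C=18 D=42] avail[A=38 B=35 C=18 D=34] open={R10,R6,R7,R9}
Step 17: commit R6 -> on_hand[A=44 B=37 C=18 D=38] avail[A=38 B=35 C=18 D=34] open={R10,R7,R9}
Open reservations: ['R10', 'R7', 'R9'] -> 3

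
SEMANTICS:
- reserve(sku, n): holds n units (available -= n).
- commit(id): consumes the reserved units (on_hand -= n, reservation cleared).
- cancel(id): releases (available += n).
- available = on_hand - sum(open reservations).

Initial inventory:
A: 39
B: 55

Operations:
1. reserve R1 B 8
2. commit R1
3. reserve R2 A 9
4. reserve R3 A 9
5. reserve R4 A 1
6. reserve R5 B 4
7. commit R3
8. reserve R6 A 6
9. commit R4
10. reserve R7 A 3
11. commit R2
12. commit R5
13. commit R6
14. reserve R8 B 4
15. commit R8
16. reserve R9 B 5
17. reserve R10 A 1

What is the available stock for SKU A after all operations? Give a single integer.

Answer: 10

Derivation:
Step 1: reserve R1 B 8 -> on_hand[A=39 B=55] avail[A=39 B=47] open={R1}
Step 2: commit R1 -> on_hand[A=39 B=47] avail[A=39 B=47] open={}
Step 3: reserve R2 A 9 -> on_hand[A=39 B=47] avail[A=30 B=47] open={R2}
Step 4: reserve R3 A 9 -> on_hand[A=39 B=47] avail[A=21 B=47] open={R2,R3}
Step 5: reserve R4 A 1 -> on_hand[A=39 B=47] avail[A=20 B=47] open={R2,R3,R4}
Step 6: reserve R5 B 4 -> on_hand[A=39 B=47] avail[A=20 B=43] open={R2,R3,R4,R5}
Step 7: commit R3 -> on_hand[A=30 B=47] avail[A=20 B=43] open={R2,R4,R5}
Step 8: reserve R6 A 6 -> on_hand[A=30 B=47] avail[A=14 B=43] open={R2,R4,R5,R6}
Step 9: commit R4 -> on_hand[A=29 B=47] avail[A=14 B=43] open={R2,R5,R6}
Step 10: reserve R7 A 3 -> on_hand[A=29 B=47] avail[A=11 B=43] open={R2,R5,R6,R7}
Step 11: commit R2 -> on_hand[A=20 B=47] avail[A=11 B=43] open={R5,R6,R7}
Step 12: commit R5 -> on_hand[A=20 B=43] avail[A=11 B=43] open={R6,R7}
Step 13: commit R6 -> on_hand[A=14 B=43] avail[A=11 B=43] open={R7}
Step 14: reserve R8 B 4 -> on_hand[A=14 B=43] avail[A=11 B=39] open={R7,R8}
Step 15: commit R8 -> on_hand[A=14 B=39] avail[A=11 B=39] open={R7}
Step 16: reserve R9 B 5 -> on_hand[A=14 B=39] avail[A=11 B=34] open={R7,R9}
Step 17: reserve R10 A 1 -> on_hand[A=14 B=39] avail[A=10 B=34] open={R10,R7,R9}
Final available[A] = 10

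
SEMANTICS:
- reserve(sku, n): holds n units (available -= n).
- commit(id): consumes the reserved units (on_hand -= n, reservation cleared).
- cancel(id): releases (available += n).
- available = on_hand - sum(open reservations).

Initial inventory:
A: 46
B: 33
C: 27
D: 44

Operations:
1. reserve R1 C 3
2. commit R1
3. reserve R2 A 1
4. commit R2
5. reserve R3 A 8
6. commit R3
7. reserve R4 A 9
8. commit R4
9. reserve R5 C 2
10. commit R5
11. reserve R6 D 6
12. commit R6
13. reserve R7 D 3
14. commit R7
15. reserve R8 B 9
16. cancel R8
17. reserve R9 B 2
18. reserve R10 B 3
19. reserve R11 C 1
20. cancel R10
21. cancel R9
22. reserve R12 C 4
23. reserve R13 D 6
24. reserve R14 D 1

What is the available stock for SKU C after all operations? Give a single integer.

Answer: 17

Derivation:
Step 1: reserve R1 C 3 -> on_hand[A=46 B=33 C=27 D=44] avail[A=46 B=33 C=24 D=44] open={R1}
Step 2: commit R1 -> on_hand[A=46 B=33 C=24 D=44] avail[A=46 B=33 C=24 D=44] open={}
Step 3: reserve R2 A 1 -> on_hand[A=46 B=33 C=24 D=44] avail[A=45 B=33 C=24 D=44] open={R2}
Step 4: commit R2 -> on_hand[A=45 B=33 C=24 D=44] avail[A=45 B=33 C=24 D=44] open={}
Step 5: reserve R3 A 8 -> on_hand[A=45 B=33 C=24 D=44] avail[A=37 B=33 C=24 D=44] open={R3}
Step 6: commit R3 -> on_hand[A=37 B=33 C=24 D=44] avail[A=37 B=33 C=24 D=44] open={}
Step 7: reserve R4 A 9 -> on_hand[A=37 B=33 C=24 D=44] avail[A=28 B=33 C=24 D=44] open={R4}
Step 8: commit R4 -> on_hand[A=28 B=33 C=24 D=44] avail[A=28 B=33 C=24 D=44] open={}
Step 9: reserve R5 C 2 -> on_hand[A=28 B=33 C=24 D=44] avail[A=28 B=33 C=22 D=44] open={R5}
Step 10: commit R5 -> on_hand[A=28 B=33 C=22 D=44] avail[A=28 B=33 C=22 D=44] open={}
Step 11: reserve R6 D 6 -> on_hand[A=28 B=33 C=22 D=44] avail[A=28 B=33 C=22 D=38] open={R6}
Step 12: commit R6 -> on_hand[A=28 B=33 C=22 D=38] avail[A=28 B=33 C=22 D=38] open={}
Step 13: reserve R7 D 3 -> on_hand[A=28 B=33 C=22 D=38] avail[A=28 B=33 C=22 D=35] open={R7}
Step 14: commit R7 -> on_hand[A=28 B=33 C=22 D=35] avail[A=28 B=33 C=22 D=35] open={}
Step 15: reserve R8 B 9 -> on_hand[A=28 B=33 C=22 D=35] avail[A=28 B=24 C=22 D=35] open={R8}
Step 16: cancel R8 -> on_hand[A=28 B=33 C=22 D=35] avail[A=28 B=33 C=22 D=35] open={}
Step 17: reserve R9 B 2 -> on_hand[A=28 B=33 C=22 D=35] avail[A=28 B=31 C=22 D=35] open={R9}
Step 18: reserve R10 B 3 -> on_hand[A=28 B=33 C=22 D=35] avail[A=28 B=28 C=22 D=35] open={R10,R9}
Step 19: reserve R11 C 1 -> on_hand[A=28 B=33 C=22 D=35] avail[A=28 B=28 C=21 D=35] open={R10,R11,R9}
Step 20: cancel R10 -> on_hand[A=28 B=33 C=22 D=35] avail[A=28 B=31 C=21 D=35] open={R11,R9}
Step 21: cancel R9 -> on_hand[A=28 B=33 C=22 D=35] avail[A=28 B=33 C=21 D=35] open={R11}
Step 22: reserve R12 C 4 -> on_hand[A=28 B=33 C=22 D=35] avail[A=28 B=33 C=17 D=35] open={R11,R12}
Step 23: reserve R13 D 6 -> on_hand[A=28 B=33 C=22 D=35] avail[A=28 B=33 C=17 D=29] open={R11,R12,R13}
Step 24: reserve R14 D 1 -> on_hand[A=28 B=33 C=22 D=35] avail[A=28 B=33 C=17 D=28] open={R11,R12,R13,R14}
Final available[C] = 17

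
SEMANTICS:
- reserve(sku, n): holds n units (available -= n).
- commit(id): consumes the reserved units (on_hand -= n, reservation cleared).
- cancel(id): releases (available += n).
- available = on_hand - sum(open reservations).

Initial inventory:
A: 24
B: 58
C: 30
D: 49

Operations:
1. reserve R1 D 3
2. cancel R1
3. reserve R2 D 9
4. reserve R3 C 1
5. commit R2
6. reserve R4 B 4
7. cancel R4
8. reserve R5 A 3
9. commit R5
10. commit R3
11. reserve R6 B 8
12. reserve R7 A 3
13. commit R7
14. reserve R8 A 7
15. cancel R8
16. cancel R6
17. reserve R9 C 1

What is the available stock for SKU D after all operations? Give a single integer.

Step 1: reserve R1 D 3 -> on_hand[A=24 B=58 C=30 D=49] avail[A=24 B=58 C=30 D=46] open={R1}
Step 2: cancel R1 -> on_hand[A=24 B=58 C=30 D=49] avail[A=24 B=58 C=30 D=49] open={}
Step 3: reserve R2 D 9 -> on_hand[A=24 B=58 C=30 D=49] avail[A=24 B=58 C=30 D=40] open={R2}
Step 4: reserve R3 C 1 -> on_hand[A=24 B=58 C=30 D=49] avail[A=24 B=58 C=29 D=40] open={R2,R3}
Step 5: commit R2 -> on_hand[A=24 B=58 C=30 D=40] avail[A=24 B=58 C=29 D=40] open={R3}
Step 6: reserve R4 B 4 -> on_hand[A=24 B=58 C=30 D=40] avail[A=24 B=54 C=29 D=40] open={R3,R4}
Step 7: cancel R4 -> on_hand[A=24 B=58 C=30 D=40] avail[A=24 B=58 C=29 D=40] open={R3}
Step 8: reserve R5 A 3 -> on_hand[A=24 B=58 C=30 D=40] avail[A=21 B=58 C=29 D=40] open={R3,R5}
Step 9: commit R5 -> on_hand[A=21 B=58 C=30 D=40] avail[A=21 B=58 C=29 D=40] open={R3}
Step 10: commit R3 -> on_hand[A=21 B=58 C=29 D=40] avail[A=21 B=58 C=29 D=40] open={}
Step 11: reserve R6 B 8 -> on_hand[A=21 B=58 C=29 D=40] avail[A=21 B=50 C=29 D=40] open={R6}
Step 12: reserve R7 A 3 -> on_hand[A=21 B=58 C=29 D=40] avail[A=18 B=50 C=29 D=40] open={R6,R7}
Step 13: commit R7 -> on_hand[A=18 B=58 C=29 D=40] avail[A=18 B=50 C=29 D=40] open={R6}
Step 14: reserve R8 A 7 -> on_hand[A=18 B=58 C=29 D=40] avail[A=11 B=50 C=29 D=40] open={R6,R8}
Step 15: cancel R8 -> on_hand[A=18 B=58 C=29 D=40] avail[A=18 B=50 C=29 D=40] open={R6}
Step 16: cancel R6 -> on_hand[A=18 B=58 C=29 D=40] avail[A=18 B=58 C=29 D=40] open={}
Step 17: reserve R9 C 1 -> on_hand[A=18 B=58 C=29 D=40] avail[A=18 B=58 C=28 D=40] open={R9}
Final available[D] = 40

Answer: 40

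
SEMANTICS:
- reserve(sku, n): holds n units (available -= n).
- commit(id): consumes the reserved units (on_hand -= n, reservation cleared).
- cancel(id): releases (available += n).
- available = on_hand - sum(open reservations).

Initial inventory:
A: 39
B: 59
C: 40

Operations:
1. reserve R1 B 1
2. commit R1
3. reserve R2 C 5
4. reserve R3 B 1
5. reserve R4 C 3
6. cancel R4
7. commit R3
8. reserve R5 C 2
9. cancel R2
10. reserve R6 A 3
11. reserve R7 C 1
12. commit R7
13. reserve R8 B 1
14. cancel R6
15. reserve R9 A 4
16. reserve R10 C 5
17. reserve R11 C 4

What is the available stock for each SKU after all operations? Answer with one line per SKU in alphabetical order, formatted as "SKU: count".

Step 1: reserve R1 B 1 -> on_hand[A=39 B=59 C=40] avail[A=39 B=58 C=40] open={R1}
Step 2: commit R1 -> on_hand[A=39 B=58 C=40] avail[A=39 B=58 C=40] open={}
Step 3: reserve R2 C 5 -> on_hand[A=39 B=58 C=40] avail[A=39 B=58 C=35] open={R2}
Step 4: reserve R3 B 1 -> on_hand[A=39 B=58 C=40] avail[A=39 B=57 C=35] open={R2,R3}
Step 5: reserve R4 C 3 -> on_hand[A=39 B=58 C=40] avail[A=39 B=57 C=32] open={R2,R3,R4}
Step 6: cancel R4 -> on_hand[A=39 B=58 C=40] avail[A=39 B=57 C=35] open={R2,R3}
Step 7: commit R3 -> on_hand[A=39 B=57 C=40] avail[A=39 B=57 C=35] open={R2}
Step 8: reserve R5 C 2 -> on_hand[A=39 B=57 C=40] avail[A=39 B=57 C=33] open={R2,R5}
Step 9: cancel R2 -> on_hand[A=39 B=57 C=40] avail[A=39 B=57 C=38] open={R5}
Step 10: reserve R6 A 3 -> on_hand[A=39 B=57 C=40] avail[A=36 B=57 C=38] open={R5,R6}
Step 11: reserve R7 C 1 -> on_hand[A=39 B=57 C=40] avail[A=36 B=57 C=37] open={R5,R6,R7}
Step 12: commit R7 -> on_hand[A=39 B=57 C=39] avail[A=36 B=57 C=37] open={R5,R6}
Step 13: reserve R8 B 1 -> on_hand[A=39 B=57 C=39] avail[A=36 B=56 C=37] open={R5,R6,R8}
Step 14: cancel R6 -> on_hand[A=39 B=57 C=39] avail[A=39 B=56 C=37] open={R5,R8}
Step 15: reserve R9 A 4 -> on_hand[A=39 B=57 C=39] avail[A=35 B=56 C=37] open={R5,R8,R9}
Step 16: reserve R10 C 5 -> on_hand[A=39 B=57 C=39] avail[A=35 B=56 C=32] open={R10,R5,R8,R9}
Step 17: reserve R11 C 4 -> on_hand[A=39 B=57 C=39] avail[A=35 B=56 C=28] open={R10,R11,R5,R8,R9}

Answer: A: 35
B: 56
C: 28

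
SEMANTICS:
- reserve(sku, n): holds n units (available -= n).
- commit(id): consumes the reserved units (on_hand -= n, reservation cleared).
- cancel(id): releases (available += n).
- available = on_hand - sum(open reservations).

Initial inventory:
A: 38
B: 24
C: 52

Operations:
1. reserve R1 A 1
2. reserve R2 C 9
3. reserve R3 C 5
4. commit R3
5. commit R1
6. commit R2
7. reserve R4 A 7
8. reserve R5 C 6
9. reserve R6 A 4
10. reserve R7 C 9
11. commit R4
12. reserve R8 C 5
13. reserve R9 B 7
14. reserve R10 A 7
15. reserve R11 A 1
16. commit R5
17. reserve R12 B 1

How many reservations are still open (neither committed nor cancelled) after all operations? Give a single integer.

Answer: 7

Derivation:
Step 1: reserve R1 A 1 -> on_hand[A=38 B=24 C=52] avail[A=37 B=24 C=52] open={R1}
Step 2: reserve R2 C 9 -> on_hand[A=38 B=24 C=52] avail[A=37 B=24 C=43] open={R1,R2}
Step 3: reserve R3 C 5 -> on_hand[A=38 B=24 C=52] avail[A=37 B=24 C=38] open={R1,R2,R3}
Step 4: commit R3 -> on_hand[A=38 B=24 C=47] avail[A=37 B=24 C=38] open={R1,R2}
Step 5: commit R1 -> on_hand[A=37 B=24 C=47] avail[A=37 B=24 C=38] open={R2}
Step 6: commit R2 -> on_hand[A=37 B=24 C=38] avail[A=37 B=24 C=38] open={}
Step 7: reserve R4 A 7 -> on_hand[A=37 B=24 C=38] avail[A=30 B=24 C=38] open={R4}
Step 8: reserve R5 C 6 -> on_hand[A=37 B=24 C=38] avail[A=30 B=24 C=32] open={R4,R5}
Step 9: reserve R6 A 4 -> on_hand[A=37 B=24 C=38] avail[A=26 B=24 C=32] open={R4,R5,R6}
Step 10: reserve R7 C 9 -> on_hand[A=37 B=24 C=38] avail[A=26 B=24 C=23] open={R4,R5,R6,R7}
Step 11: commit R4 -> on_hand[A=30 B=24 C=38] avail[A=26 B=24 C=23] open={R5,R6,R7}
Step 12: reserve R8 C 5 -> on_hand[A=30 B=24 C=38] avail[A=26 B=24 C=18] open={R5,R6,R7,R8}
Step 13: reserve R9 B 7 -> on_hand[A=30 B=24 C=38] avail[A=26 B=17 C=18] open={R5,R6,R7,R8,R9}
Step 14: reserve R10 A 7 -> on_hand[A=30 B=24 C=38] avail[A=19 B=17 C=18] open={R10,R5,R6,R7,R8,R9}
Step 15: reserve R11 A 1 -> on_hand[A=30 B=24 C=38] avail[A=18 B=17 C=18] open={R10,R11,R5,R6,R7,R8,R9}
Step 16: commit R5 -> on_hand[A=30 B=24 C=32] avail[A=18 B=17 C=18] open={R10,R11,R6,R7,R8,R9}
Step 17: reserve R12 B 1 -> on_hand[A=30 B=24 C=32] avail[A=18 B=16 C=18] open={R10,R11,R12,R6,R7,R8,R9}
Open reservations: ['R10', 'R11', 'R12', 'R6', 'R7', 'R8', 'R9'] -> 7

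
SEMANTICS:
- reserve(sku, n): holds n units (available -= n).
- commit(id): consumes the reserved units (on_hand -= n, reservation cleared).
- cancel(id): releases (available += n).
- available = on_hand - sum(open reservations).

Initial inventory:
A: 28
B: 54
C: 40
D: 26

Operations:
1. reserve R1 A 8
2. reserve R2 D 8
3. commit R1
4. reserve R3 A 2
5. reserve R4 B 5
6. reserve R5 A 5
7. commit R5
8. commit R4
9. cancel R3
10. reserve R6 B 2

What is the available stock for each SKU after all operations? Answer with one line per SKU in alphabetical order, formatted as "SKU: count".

Step 1: reserve R1 A 8 -> on_hand[A=28 B=54 C=40 D=26] avail[A=20 B=54 C=40 D=26] open={R1}
Step 2: reserve R2 D 8 -> on_hand[A=28 B=54 C=40 D=26] avail[A=20 B=54 C=40 D=18] open={R1,R2}
Step 3: commit R1 -> on_hand[A=20 B=54 C=40 D=26] avail[A=20 B=54 C=40 D=18] open={R2}
Step 4: reserve R3 A 2 -> on_hand[A=20 B=54 C=40 D=26] avail[A=18 B=54 C=40 D=18] open={R2,R3}
Step 5: reserve R4 B 5 -> on_hand[A=20 B=54 C=40 D=26] avail[A=18 B=49 C=40 D=18] open={R2,R3,R4}
Step 6: reserve R5 A 5 -> on_hand[A=20 B=54 C=40 D=26] avail[A=13 B=49 C=40 D=18] open={R2,R3,R4,R5}
Step 7: commit R5 -> on_hand[A=15 B=54 C=40 D=26] avail[A=13 B=49 C=40 D=18] open={R2,R3,R4}
Step 8: commit R4 -> on_hand[A=15 B=49 C=40 D=26] avail[A=13 B=49 C=40 D=18] open={R2,R3}
Step 9: cancel R3 -> on_hand[A=15 B=49 C=40 D=26] avail[A=15 B=49 C=40 D=18] open={R2}
Step 10: reserve R6 B 2 -> on_hand[A=15 B=49 C=40 D=26] avail[A=15 B=47 C=40 D=18] open={R2,R6}

Answer: A: 15
B: 47
C: 40
D: 18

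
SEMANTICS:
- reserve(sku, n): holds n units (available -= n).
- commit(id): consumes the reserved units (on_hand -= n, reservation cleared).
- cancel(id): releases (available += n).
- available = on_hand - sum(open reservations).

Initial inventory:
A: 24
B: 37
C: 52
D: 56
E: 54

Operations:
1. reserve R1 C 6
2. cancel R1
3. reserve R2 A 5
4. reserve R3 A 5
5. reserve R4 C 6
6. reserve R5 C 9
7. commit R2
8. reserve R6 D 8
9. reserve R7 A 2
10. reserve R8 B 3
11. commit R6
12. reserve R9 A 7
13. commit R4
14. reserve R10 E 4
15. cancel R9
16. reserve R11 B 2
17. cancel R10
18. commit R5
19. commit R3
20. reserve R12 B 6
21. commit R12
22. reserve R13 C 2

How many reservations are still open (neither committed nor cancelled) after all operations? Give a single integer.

Step 1: reserve R1 C 6 -> on_hand[A=24 B=37 C=52 D=56 E=54] avail[A=24 B=37 C=46 D=56 E=54] open={R1}
Step 2: cancel R1 -> on_hand[A=24 B=37 C=52 D=56 E=54] avail[A=24 B=37 C=52 D=56 E=54] open={}
Step 3: reserve R2 A 5 -> on_hand[A=24 B=37 C=52 D=56 E=54] avail[A=19 B=37 C=52 D=56 E=54] open={R2}
Step 4: reserve R3 A 5 -> on_hand[A=24 B=37 C=52 D=56 E=54] avail[A=14 B=37 C=52 D=56 E=54] open={R2,R3}
Step 5: reserve R4 C 6 -> on_hand[A=24 B=37 C=52 D=56 E=54] avail[A=14 B=37 C=46 D=56 E=54] open={R2,R3,R4}
Step 6: reserve R5 C 9 -> on_hand[A=24 B=37 C=52 D=56 E=54] avail[A=14 B=37 C=37 D=56 E=54] open={R2,R3,R4,R5}
Step 7: commit R2 -> on_hand[A=19 B=37 C=52 D=56 E=54] avail[A=14 B=37 C=37 D=56 E=54] open={R3,R4,R5}
Step 8: reserve R6 D 8 -> on_hand[A=19 B=37 C=52 D=56 E=54] avail[A=14 B=37 C=37 D=48 E=54] open={R3,R4,R5,R6}
Step 9: reserve R7 A 2 -> on_hand[A=19 B=37 C=52 D=56 E=54] avail[A=12 B=37 C=37 D=48 E=54] open={R3,R4,R5,R6,R7}
Step 10: reserve R8 B 3 -> on_hand[A=19 B=37 C=52 D=56 E=54] avail[A=12 B=34 C=37 D=48 E=54] open={R3,R4,R5,R6,R7,R8}
Step 11: commit R6 -> on_hand[A=19 B=37 C=52 D=48 E=54] avail[A=12 B=34 C=37 D=48 E=54] open={R3,R4,R5,R7,R8}
Step 12: reserve R9 A 7 -> on_hand[A=19 B=37 C=52 D=48 E=54] avail[A=5 B=34 C=37 D=48 E=54] open={R3,R4,R5,R7,R8,R9}
Step 13: commit R4 -> on_hand[A=19 B=37 C=46 D=48 E=54] avail[A=5 B=34 C=37 D=48 E=54] open={R3,R5,R7,R8,R9}
Step 14: reserve R10 E 4 -> on_hand[A=19 B=37 C=46 D=48 E=54] avail[A=5 B=34 C=37 D=48 E=50] open={R10,R3,R5,R7,R8,R9}
Step 15: cancel R9 -> on_hand[A=19 B=37 C=46 D=48 E=54] avail[A=12 B=34 C=37 D=48 E=50] open={R10,R3,R5,R7,R8}
Step 16: reserve R11 B 2 -> on_hand[A=19 B=37 C=46 D=48 E=54] avail[A=12 B=32 C=37 D=48 E=50] open={R10,R11,R3,R5,R7,R8}
Step 17: cancel R10 -> on_hand[A=19 B=37 C=46 D=48 E=54] avail[A=12 B=32 C=37 D=48 E=54] open={R11,R3,R5,R7,R8}
Step 18: commit R5 -> on_hand[A=19 B=37 C=37 D=48 E=54] avail[A=12 B=32 C=37 D=48 E=54] open={R11,R3,R7,R8}
Step 19: commit R3 -> on_hand[A=14 B=37 C=37 D=48 E=54] avail[A=12 B=32 C=37 D=48 E=54] open={R11,R7,R8}
Step 20: reserve R12 B 6 -> on_hand[A=14 B=37 C=37 D=48 E=54] avail[A=12 B=26 C=37 D=48 E=54] open={R11,R12,R7,R8}
Step 21: commit R12 -> on_hand[A=14 B=31 C=37 D=48 E=54] avail[A=12 B=26 C=37 D=48 E=54] open={R11,R7,R8}
Step 22: reserve R13 C 2 -> on_hand[A=14 B=31 C=37 D=48 E=54] avail[A=12 B=26 C=35 D=48 E=54] open={R11,R13,R7,R8}
Open reservations: ['R11', 'R13', 'R7', 'R8'] -> 4

Answer: 4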